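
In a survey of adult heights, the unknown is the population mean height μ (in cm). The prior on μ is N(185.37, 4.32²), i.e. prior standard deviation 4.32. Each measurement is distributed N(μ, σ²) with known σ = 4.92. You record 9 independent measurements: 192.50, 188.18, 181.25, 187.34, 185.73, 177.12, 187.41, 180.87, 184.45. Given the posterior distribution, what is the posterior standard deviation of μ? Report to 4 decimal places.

1.5332

For Normal data with known variance σ², a Normal(μ₀, σ₀²) prior on μ is conjugate. Posterior precision = 1/σ₀² + n/σ²; posterior mean is the precision-weighted average of μ₀ and x̄.
σ₀² = 4.32² = 18.6624, σ² = 4.92² = 24.2064; σ² + n·σ₀² = 24.2064 + 9·18.6624 = 192.168.
Posterior precision = 1/σ₀² + n/σ² = 1/18.6624 + 9/24.2064 = (σ² + n·σ₀²)/(σ₀²σ²) = 192.168/(18.6624·24.2064); posterior variance σₙ² = σ₀²σ²/(σ² + n·σ₀²) = 18.6624·24.2064/192.168 = 2.350805.
Posterior SD = √σₙ² = √(18.6624·24.2064/192.168) = 1.5332.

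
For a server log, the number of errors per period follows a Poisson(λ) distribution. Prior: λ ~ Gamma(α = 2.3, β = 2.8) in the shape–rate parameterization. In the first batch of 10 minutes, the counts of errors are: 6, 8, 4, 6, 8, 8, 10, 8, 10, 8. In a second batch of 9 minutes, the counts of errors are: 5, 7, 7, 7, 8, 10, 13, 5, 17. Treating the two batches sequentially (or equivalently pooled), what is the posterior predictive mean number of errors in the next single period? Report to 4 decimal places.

With a Gamma(shape α, rate β) prior, the Poisson likelihood is conjugate: the posterior is Gamma(α + ΣXᵢ, β + n).
Batch 1: sum of counts S = 76 over n = 10 minutes.
After batch 1: Gamma(α+S, β+n) = Gamma(2.3+76, 2.8+10) = Gamma(78.3, 12.8).
Batch 2: sum of counts S = 79 over n = 9 minutes.
After batch 2: Gamma(α+S, β+n) = Gamma(78.3+79, 12.8+9) = Gamma(157.3, 21.8).
The predictive distribution for one future period is NegBinom with mean α/β = 7.2156.

7.2156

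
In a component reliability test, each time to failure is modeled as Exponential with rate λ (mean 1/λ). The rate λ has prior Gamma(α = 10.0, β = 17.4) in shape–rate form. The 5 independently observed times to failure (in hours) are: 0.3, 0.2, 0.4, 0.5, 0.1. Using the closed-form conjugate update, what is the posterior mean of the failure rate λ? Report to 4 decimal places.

With a Gamma(shape α, rate β) prior on the exponential rate λ, the posterior after n observations with total T = Σxᵢ is Gamma(α+n, β+T).
Sum of observations T = 1.5 hours; n = 5.
Posterior: Gamma(10.0+5, 17.4+1.5) = Gamma(15.0, 18.9).
Posterior mean of λ = α/β = 15.0/18.9 = 0.7937.

0.7937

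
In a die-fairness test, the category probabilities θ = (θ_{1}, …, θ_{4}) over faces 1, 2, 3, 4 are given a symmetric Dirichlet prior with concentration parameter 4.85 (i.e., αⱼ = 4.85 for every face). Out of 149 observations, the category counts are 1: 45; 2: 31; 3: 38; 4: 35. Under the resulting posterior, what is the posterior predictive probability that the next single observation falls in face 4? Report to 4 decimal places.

The Dirichlet prior is conjugate to the Multinomial likelihood: each posterior αⱼ = prior αⱼ + observed count nⱼ.
Posterior concentration: (49.85, 35.85, 42.85, 39.85), total = 168.40.
P(next = 4 | data) = α_{4}/Σα = 0.2366.

0.2366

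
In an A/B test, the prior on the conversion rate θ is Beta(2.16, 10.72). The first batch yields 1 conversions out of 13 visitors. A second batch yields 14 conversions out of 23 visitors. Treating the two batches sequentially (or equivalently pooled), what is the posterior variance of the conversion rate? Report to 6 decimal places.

The Beta prior is conjugate to a Binomial/Bernoulli likelihood; the update adds successes to α and failures to β.
After batch 1: Beta(2.16+1, 10.72+12) = Beta(3.16, 22.72).
After batch 2: Beta(3.16+14, 22.72+9) = Beta(17.16, 31.72).
Var = αβ/((α+β)²(α+β+1)) = 17.16·31.72/(48.88²·49.88) = 0.004567.

0.004567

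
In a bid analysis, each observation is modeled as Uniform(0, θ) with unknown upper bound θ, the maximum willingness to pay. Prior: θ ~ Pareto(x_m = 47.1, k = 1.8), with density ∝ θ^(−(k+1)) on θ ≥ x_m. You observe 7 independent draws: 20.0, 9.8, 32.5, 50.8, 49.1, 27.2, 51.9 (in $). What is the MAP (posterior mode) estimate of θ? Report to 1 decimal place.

A Pareto(scale x_m, shape k) prior on the upper bound θ of Uniform(0, θ) is conjugate: posterior is Pareto(max(x_m, max xᵢ), k + n).
Sample maximum = 51.9; prior scale x_m = 47.1 → posterior scale = max = 51.9.
Posterior shape = 1.8 + 7 = 8.8.
The Pareto density is decreasing on [x_m, ∞), so the mode is x_m = 51.9.

51.9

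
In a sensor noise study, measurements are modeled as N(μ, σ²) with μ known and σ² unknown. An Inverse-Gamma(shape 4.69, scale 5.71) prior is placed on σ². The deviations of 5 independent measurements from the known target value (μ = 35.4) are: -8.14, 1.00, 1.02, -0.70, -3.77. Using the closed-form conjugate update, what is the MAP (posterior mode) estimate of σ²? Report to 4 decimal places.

With known mean μ and an Inverse-Gamma(α, β) prior on σ², the Normal likelihood is conjugate: posterior is Inv-Gamma(α + n/2, β + Σ(xᵢ−μ)²/2).
Σ(xᵢ−μ)² = (-8.14)² + (1.00)² + (1.02)² + (-0.70)² + (-3.77)² = 83.0029.
Posterior: Inv-Gamma(4.69 + 5/2, 5.71 + 83.0029/2) = Inv-Gamma(7.19, 47.21145).
Mode = β/(α+1) = 47.21145/8.19 = 5.7645.

5.7645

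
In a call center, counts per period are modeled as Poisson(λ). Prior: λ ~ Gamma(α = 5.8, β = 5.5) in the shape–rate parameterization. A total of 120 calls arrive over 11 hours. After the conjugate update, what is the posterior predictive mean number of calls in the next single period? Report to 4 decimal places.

With a Gamma(shape α, rate β) prior, the Poisson likelihood is conjugate: the posterior is Gamma(α + ΣXᵢ, β + n).
Posterior: Gamma(α+S, β+n) = Gamma(5.8+120, 5.5+11) = Gamma(125.8, 16.5).
The predictive distribution for one future period is NegBinom with mean α/β = 7.6242.

7.6242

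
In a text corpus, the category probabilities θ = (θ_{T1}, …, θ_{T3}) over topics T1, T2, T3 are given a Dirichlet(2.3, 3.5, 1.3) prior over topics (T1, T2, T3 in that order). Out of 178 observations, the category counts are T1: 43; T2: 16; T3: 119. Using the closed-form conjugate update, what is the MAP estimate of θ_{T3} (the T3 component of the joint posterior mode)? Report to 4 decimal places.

0.6551

The Dirichlet prior is conjugate to the Multinomial likelihood: each posterior αⱼ = prior αⱼ + observed count nⱼ.
Posterior concentration: (45.3, 19.5, 120.3), total = 185.1.
Joint mode component: (α_{T3}−1)/(Σα−K) = 119.3/182.1 = 0.6551.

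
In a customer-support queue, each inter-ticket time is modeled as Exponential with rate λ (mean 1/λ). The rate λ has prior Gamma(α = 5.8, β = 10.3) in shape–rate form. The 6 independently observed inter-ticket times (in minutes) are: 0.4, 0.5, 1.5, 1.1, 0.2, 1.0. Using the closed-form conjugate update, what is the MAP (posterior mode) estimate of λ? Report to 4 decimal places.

0.7200

With a Gamma(shape α, rate β) prior on the exponential rate λ, the posterior after n observations with total T = Σxᵢ is Gamma(α+n, β+T).
Sum of observations T = 4.7 minutes; n = 6.
Posterior: Gamma(5.8+6, 10.3+4.7) = Gamma(11.8, 15.0).
Mode = (α−1)/β = 0.7200.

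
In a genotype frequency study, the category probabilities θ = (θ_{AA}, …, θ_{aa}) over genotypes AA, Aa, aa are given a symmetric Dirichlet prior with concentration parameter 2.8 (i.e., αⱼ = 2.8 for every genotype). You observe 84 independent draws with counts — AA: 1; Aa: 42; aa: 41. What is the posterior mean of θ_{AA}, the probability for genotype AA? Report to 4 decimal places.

The Dirichlet prior is conjugate to the Multinomial likelihood: each posterior αⱼ = prior αⱼ + observed count nⱼ.
Posterior concentration: (3.8, 44.8, 43.8), total = 92.4.
E[θ_{AA}|data] = α_{AA}/Σα = 3.8/92.4 = 0.0411.

0.0411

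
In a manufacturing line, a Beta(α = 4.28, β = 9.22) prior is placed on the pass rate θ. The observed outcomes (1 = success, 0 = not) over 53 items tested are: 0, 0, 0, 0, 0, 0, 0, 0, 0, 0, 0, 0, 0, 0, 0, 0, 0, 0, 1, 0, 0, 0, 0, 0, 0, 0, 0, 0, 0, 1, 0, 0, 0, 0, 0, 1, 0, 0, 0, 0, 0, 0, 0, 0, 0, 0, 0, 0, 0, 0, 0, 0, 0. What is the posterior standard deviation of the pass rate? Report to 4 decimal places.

The Beta prior is conjugate to a Binomial/Bernoulli likelihood; the update adds successes to α and failures to β.
Posterior: Beta(α+k, β+n−k) = Beta(4.28+3, 9.22+50) = Beta(7.28, 59.22).
Var = αβ/((α+β)²(α+β+1)) = 7.28·59.22/(66.50²·67.50) = 0.00144428; SD = √0.00144428 = 0.0380.

0.0380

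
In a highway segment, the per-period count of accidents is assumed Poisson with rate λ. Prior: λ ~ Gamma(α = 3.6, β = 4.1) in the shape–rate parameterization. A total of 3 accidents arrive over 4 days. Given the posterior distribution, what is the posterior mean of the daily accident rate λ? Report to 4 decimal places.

With a Gamma(shape α, rate β) prior, the Poisson likelihood is conjugate: the posterior is Gamma(α + ΣXᵢ, β + n).
Posterior: Gamma(α+S, β+n) = Gamma(3.6+3, 4.1+4) = Gamma(6.6, 8.1).
Posterior mean = α/β = 6.6/8.1 = 0.8148.

0.8148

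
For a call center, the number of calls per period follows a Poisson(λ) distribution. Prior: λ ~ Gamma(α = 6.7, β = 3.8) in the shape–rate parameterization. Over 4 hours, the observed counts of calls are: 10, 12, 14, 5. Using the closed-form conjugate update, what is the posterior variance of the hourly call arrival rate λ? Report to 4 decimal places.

0.7840

With a Gamma(shape α, rate β) prior, the Poisson likelihood is conjugate: the posterior is Gamma(α + ΣXᵢ, β + n).
Sum of counts S = 41 over n = 4 hours.
Posterior: Gamma(α+S, β+n) = Gamma(6.7+41, 3.8+4) = Gamma(47.7, 7.8).
Var = α/β² = 47.7/7.8² = 0.7840.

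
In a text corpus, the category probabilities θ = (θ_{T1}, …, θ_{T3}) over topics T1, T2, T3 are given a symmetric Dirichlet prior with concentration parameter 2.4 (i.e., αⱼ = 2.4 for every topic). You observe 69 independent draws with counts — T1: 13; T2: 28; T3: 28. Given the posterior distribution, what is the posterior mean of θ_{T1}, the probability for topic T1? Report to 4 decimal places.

0.2021

The Dirichlet prior is conjugate to the Multinomial likelihood: each posterior αⱼ = prior αⱼ + observed count nⱼ.
Posterior concentration: (15.4, 30.4, 30.4), total = 76.2.
E[θ_{T1}|data] = α_{T1}/Σα = 15.4/76.2 = 0.2021.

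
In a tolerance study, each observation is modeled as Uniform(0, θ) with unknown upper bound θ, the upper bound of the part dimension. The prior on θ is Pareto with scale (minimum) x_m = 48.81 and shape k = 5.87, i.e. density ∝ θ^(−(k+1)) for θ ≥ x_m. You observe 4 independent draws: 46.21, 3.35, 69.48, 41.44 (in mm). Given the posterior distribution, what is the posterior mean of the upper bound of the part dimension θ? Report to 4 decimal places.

A Pareto(scale x_m, shape k) prior on the upper bound θ of Uniform(0, θ) is conjugate: posterior is Pareto(max(x_m, max xᵢ), k + n).
Sample maximum = 69.48; prior scale x_m = 48.81 → posterior scale = max = 69.48.
Posterior shape = 5.87 + 4 = 9.87.
E[θ|data] = k·x_m/(k−1) = 9.87·69.48/8.87 = 77.3131.

77.3131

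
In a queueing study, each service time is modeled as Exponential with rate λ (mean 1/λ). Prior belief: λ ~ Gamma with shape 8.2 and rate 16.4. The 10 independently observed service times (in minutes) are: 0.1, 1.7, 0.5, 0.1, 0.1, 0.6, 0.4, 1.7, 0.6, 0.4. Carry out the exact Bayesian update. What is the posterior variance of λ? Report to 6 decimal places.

With a Gamma(shape α, rate β) prior on the exponential rate λ, the posterior after n observations with total T = Σxᵢ is Gamma(α+n, β+T).
Sum of observations T = 6.2 minutes; n = 10.
Posterior: Gamma(8.2+10, 16.4+6.2) = Gamma(18.2, 22.6).
Var = α/β² = 0.035633.

0.035633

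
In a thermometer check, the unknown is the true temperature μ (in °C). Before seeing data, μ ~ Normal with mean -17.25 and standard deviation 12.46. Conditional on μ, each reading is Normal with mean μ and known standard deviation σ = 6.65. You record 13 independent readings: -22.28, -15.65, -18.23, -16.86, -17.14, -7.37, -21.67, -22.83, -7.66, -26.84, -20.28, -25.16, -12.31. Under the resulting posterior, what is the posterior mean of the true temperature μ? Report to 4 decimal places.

-18.0050

For Normal data with known variance σ², a Normal(μ₀, σ₀²) prior on μ is conjugate. Posterior precision = 1/σ₀² + n/σ²; posterior mean is the precision-weighted average of μ₀ and x̄.
Σxᵢ = (-22.28) + (-15.65) + (-18.23) + (-16.86) + (-17.14) + (-7.37) + (-21.67) + (-22.83) + (-7.66) + (-26.84) + (-20.28) + (-25.16) + (-12.31) = -234.28, so n·x̄ = -234.28.
σ₀² = 12.46² = 155.2516, σ² = 6.65² = 44.2225; σ² + n·σ₀² = 44.2225 + 13·155.2516 = 2062.4933.
Posterior mean = (μ₀/σ₀² + n·x̄/σ²)/(1/σ₀² + n/σ²) = (σ²·μ₀ + σ₀²·n·x̄)/(σ² + n·σ₀²) = (44.2225·(-17.25) + 155.2516·(-234.28))/2062.4933 = -37135.182973/2062.4933 = -18.0050.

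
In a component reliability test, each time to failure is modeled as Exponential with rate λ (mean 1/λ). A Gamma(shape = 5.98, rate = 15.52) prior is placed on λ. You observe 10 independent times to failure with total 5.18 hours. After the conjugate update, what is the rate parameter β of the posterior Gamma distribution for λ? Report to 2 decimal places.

With a Gamma(shape α, rate β) prior on the exponential rate λ, the posterior after n observations with total T = Σxᵢ is Gamma(α+n, β+T).
Posterior: Gamma(5.98+10, 15.52+5.18) = Gamma(15.98, 20.70).
Posterior β = 20.70.

20.70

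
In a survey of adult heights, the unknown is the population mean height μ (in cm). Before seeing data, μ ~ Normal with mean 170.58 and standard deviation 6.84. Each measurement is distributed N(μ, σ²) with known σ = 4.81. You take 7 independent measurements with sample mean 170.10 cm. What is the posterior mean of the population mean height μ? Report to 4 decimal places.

170.1317

For Normal data with known variance σ², a Normal(μ₀, σ₀²) prior on μ is conjugate. Posterior precision = 1/σ₀² + n/σ²; posterior mean is the precision-weighted average of μ₀ and x̄.
n·x̄ = 7·170.10 = 1190.7.
σ₀² = 6.84² = 46.7856, σ² = 4.81² = 23.1361; σ² + n·σ₀² = 23.1361 + 7·46.7856 = 350.6353.
Posterior mean = (μ₀/σ₀² + n·x̄/σ²)/(1/σ₀² + n/σ²) = (σ²·μ₀ + σ₀²·n·x̄)/(σ² + n·σ₀²) = (23.1361·170.58 + 46.7856·1190.7)/350.6353 = 59654.169858/350.6353 = 170.1317.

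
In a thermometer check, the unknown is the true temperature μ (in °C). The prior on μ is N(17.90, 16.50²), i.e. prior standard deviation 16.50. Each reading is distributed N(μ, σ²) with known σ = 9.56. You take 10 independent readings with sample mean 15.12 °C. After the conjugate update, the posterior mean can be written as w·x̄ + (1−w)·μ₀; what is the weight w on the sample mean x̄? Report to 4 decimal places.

0.9675

For Normal data with known variance σ², a Normal(μ₀, σ₀²) prior on μ is conjugate. Posterior precision = 1/σ₀² + n/σ²; posterior mean is the precision-weighted average of μ₀ and x̄.
σ₀² = 16.50² = 272.25, σ² = 9.56² = 91.3936. Prior precision 1/σ₀² = 1/272.25; data precision n/σ² = 10/91.3936.
w = (n/σ²)/(1/σ₀² + n/σ²) = n·σ₀²/(σ² + n·σ₀²) = 10·272.25/(91.3936 + 10·272.25) = 2722.5/2813.8936 = 0.9675.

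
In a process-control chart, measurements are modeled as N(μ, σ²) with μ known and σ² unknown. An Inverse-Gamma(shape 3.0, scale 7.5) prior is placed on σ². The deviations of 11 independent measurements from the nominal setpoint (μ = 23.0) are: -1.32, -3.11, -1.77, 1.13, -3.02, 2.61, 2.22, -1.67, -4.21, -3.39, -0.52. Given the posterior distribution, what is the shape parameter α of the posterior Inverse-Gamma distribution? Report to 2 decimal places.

With known mean μ and an Inverse-Gamma(α, β) prior on σ², the Normal likelihood is conjugate: posterior is Inv-Gamma(α + n/2, β + Σ(xᵢ−μ)²/2).
Σ(xᵢ−μ)² = (-1.32)² + (-3.11)² + (-1.77)² + (1.13)² + (-3.02)² + (2.61)² + (2.22)² + (-1.67)² + (-4.21)² + (-3.39)² + (-0.52)² = 68.9607.
Posterior: Inv-Gamma(3.0 + 11/2, 7.5 + 68.9607/2) = Inv-Gamma(8.50, 41.98035).
Posterior α = 8.50.

8.50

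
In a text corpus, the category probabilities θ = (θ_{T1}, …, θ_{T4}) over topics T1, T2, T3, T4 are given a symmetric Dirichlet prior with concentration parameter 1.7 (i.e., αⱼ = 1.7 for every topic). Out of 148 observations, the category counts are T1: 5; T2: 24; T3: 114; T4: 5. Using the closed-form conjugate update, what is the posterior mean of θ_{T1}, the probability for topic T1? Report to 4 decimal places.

The Dirichlet prior is conjugate to the Multinomial likelihood: each posterior αⱼ = prior αⱼ + observed count nⱼ.
Posterior concentration: (6.7, 25.7, 115.7, 6.7), total = 154.8.
E[θ_{T1}|data] = α_{T1}/Σα = 6.7/154.8 = 0.0433.

0.0433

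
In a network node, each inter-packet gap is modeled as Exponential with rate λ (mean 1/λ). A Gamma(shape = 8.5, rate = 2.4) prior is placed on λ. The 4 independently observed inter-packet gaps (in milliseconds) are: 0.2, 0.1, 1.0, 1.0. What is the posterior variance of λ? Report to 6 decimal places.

0.565867

With a Gamma(shape α, rate β) prior on the exponential rate λ, the posterior after n observations with total T = Σxᵢ is Gamma(α+n, β+T).
Sum of observations T = 2.3 milliseconds; n = 4.
Posterior: Gamma(8.5+4, 2.4+2.3) = Gamma(12.5, 4.7).
Var = α/β² = 0.565867.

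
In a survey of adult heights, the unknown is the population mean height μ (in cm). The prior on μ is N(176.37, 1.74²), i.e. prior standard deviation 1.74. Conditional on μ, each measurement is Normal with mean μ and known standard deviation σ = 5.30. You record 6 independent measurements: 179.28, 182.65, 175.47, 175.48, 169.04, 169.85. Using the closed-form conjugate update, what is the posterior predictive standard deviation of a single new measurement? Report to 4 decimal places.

5.4707

For Normal data with known variance σ², a Normal(μ₀, σ₀²) prior on μ is conjugate. Posterior precision = 1/σ₀² + n/σ²; posterior mean is the precision-weighted average of μ₀ and x̄.
σ₀² = 1.74² = 3.0276, σ² = 5.30² = 28.09; σ² + n·σ₀² = 28.09 + 6·3.0276 = 46.2556.
Posterior precision = 1/σ₀² + n/σ² = 1/3.0276 + 6/28.09 = (σ² + n·σ₀²)/(σ₀²σ²) = 46.2556/(3.0276·28.09); posterior variance σₙ² = σ₀²σ²/(σ² + n·σ₀²) = 3.0276·28.09/46.2556 = 1.838594.
Predictive variance for one new observation = σₙ² + σ² = 3.0276·28.09/46.2556 + 28.09 = σ²·(σ₀² + 46.2556)/46.2556 = 28.09·49.2832/46.2556 = 29.928594; SD = √(28.09·49.2832/46.2556) = 5.4707.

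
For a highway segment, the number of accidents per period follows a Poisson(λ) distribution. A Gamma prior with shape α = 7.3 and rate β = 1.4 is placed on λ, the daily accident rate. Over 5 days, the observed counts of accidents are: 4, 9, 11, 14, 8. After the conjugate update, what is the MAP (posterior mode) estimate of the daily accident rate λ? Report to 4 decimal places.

With a Gamma(shape α, rate β) prior, the Poisson likelihood is conjugate: the posterior is Gamma(α + ΣXᵢ, β + n).
Sum of counts S = 46 over n = 5 days.
Posterior: Gamma(α+S, β+n) = Gamma(7.3+46, 1.4+5) = Gamma(53.3, 6.4).
Mode of Gamma(α,β) for α≥1 is (α−1)/β = 52.3/6.4 = 8.1719.

8.1719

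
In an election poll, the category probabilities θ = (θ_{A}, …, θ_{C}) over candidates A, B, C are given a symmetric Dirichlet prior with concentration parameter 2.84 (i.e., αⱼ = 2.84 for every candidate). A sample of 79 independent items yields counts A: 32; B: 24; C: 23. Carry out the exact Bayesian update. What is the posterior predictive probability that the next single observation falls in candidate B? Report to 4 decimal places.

The Dirichlet prior is conjugate to the Multinomial likelihood: each posterior αⱼ = prior αⱼ + observed count nⱼ.
Posterior concentration: (34.84, 26.84, 25.84), total = 87.52.
P(next = B | data) = α_{B}/Σα = 0.3067.

0.3067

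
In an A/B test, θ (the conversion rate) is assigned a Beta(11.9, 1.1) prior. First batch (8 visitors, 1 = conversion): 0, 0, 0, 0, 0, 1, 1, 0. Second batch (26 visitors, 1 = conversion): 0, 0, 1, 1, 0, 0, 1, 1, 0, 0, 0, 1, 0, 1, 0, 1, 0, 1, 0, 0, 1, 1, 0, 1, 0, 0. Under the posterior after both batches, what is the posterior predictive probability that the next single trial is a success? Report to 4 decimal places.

0.5298

The Beta prior is conjugate to a Binomial/Bernoulli likelihood; the update adds successes to α and failures to β.
After batch 1: Beta(11.9+2, 1.1+6) = Beta(13.9, 7.1).
After batch 2: Beta(13.9+11, 7.1+15) = Beta(24.9, 22.1).
For a single future Bernoulli trial, P(success | data) = α/(α+β) = 0.5298.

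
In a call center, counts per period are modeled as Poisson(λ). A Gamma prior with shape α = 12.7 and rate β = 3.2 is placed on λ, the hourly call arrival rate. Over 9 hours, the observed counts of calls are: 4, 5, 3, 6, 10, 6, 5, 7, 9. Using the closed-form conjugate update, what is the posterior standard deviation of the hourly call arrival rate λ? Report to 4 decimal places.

With a Gamma(shape α, rate β) prior, the Poisson likelihood is conjugate: the posterior is Gamma(α + ΣXᵢ, β + n).
Sum of counts S = 55 over n = 9 hours.
Posterior: Gamma(α+S, β+n) = Gamma(12.7+55, 3.2+9) = Gamma(67.7, 12.2).
SD = √α/β = √67.7/12.2 = 0.6744.

0.6744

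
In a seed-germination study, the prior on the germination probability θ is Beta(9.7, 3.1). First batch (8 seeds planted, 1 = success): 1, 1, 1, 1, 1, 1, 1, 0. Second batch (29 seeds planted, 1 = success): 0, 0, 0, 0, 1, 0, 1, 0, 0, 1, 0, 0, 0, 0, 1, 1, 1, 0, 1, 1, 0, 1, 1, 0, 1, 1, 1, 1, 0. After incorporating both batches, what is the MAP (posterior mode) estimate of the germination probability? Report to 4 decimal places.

The Beta prior is conjugate to a Binomial/Bernoulli likelihood; the update adds successes to α and failures to β.
After batch 1: Beta(9.7+7, 3.1+1) = Beta(16.7, 4.1).
After batch 2: Beta(16.7+14, 4.1+15) = Beta(30.7, 19.1).
Mode of Beta(a,b) for a,b>1 is (a−1)/(a+b−2) = 29.7/47.8 = 0.6213.

0.6213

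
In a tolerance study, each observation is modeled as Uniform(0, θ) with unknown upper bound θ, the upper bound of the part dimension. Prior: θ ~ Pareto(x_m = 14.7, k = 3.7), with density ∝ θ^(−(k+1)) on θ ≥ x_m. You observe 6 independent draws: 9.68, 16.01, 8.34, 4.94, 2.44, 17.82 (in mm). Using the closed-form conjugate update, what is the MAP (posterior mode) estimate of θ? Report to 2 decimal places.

A Pareto(scale x_m, shape k) prior on the upper bound θ of Uniform(0, θ) is conjugate: posterior is Pareto(max(x_m, max xᵢ), k + n).
Sample maximum = 17.82; prior scale x_m = 14.7 → posterior scale = max = 17.82.
Posterior shape = 3.7 + 6 = 9.7.
The Pareto density is decreasing on [x_m, ∞), so the mode is x_m = 17.82.

17.82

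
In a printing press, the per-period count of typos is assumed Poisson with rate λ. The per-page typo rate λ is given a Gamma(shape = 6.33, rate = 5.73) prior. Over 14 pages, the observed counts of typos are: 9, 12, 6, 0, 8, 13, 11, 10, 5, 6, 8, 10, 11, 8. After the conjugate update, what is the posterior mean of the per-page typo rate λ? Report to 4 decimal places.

6.2509

With a Gamma(shape α, rate β) prior, the Poisson likelihood is conjugate: the posterior is Gamma(α + ΣXᵢ, β + n).
Sum of counts S = 117 over n = 14 pages.
Posterior: Gamma(α+S, β+n) = Gamma(6.33+117, 5.73+14) = Gamma(123.33, 19.73).
Posterior mean = α/β = 123.33/19.73 = 6.2509.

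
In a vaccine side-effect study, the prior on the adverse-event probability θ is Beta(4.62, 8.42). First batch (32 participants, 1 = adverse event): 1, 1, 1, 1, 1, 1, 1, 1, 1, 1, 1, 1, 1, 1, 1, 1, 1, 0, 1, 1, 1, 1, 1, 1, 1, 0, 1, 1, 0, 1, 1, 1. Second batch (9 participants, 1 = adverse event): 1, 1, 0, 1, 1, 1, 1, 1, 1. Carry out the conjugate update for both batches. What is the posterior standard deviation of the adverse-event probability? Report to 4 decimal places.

The Beta prior is conjugate to a Binomial/Bernoulli likelihood; the update adds successes to α and failures to β.
After batch 1: Beta(4.62+29, 8.42+3) = Beta(33.62, 11.42).
After batch 2: Beta(33.62+8, 11.42+1) = Beta(41.62, 12.42).
Var = αβ/((α+β)²(α+β+1)) = 41.62·12.42/(54.04²·55.04) = 0.00321599; SD = √0.00321599 = 0.0567.

0.0567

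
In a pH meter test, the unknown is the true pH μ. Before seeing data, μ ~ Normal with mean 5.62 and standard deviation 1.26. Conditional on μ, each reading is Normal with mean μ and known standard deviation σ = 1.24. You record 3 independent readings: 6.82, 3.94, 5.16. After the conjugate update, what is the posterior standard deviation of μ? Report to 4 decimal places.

For Normal data with known variance σ², a Normal(μ₀, σ₀²) prior on μ is conjugate. Posterior precision = 1/σ₀² + n/σ²; posterior mean is the precision-weighted average of μ₀ and x̄.
σ₀² = 1.26² = 1.5876, σ² = 1.24² = 1.5376; σ² + n·σ₀² = 1.5376 + 3·1.5876 = 6.3004.
Posterior precision = 1/σ₀² + n/σ² = 1/1.5876 + 3/1.5376 = (σ² + n·σ₀²)/(σ₀²σ²) = 6.3004/(1.5876·1.5376); posterior variance σₙ² = σ₀²σ²/(σ² + n·σ₀²) = 1.5876·1.5376/6.3004 = 0.387451.
Posterior SD = √σₙ² = √(1.5876·1.5376/6.3004) = 0.6225.

0.6225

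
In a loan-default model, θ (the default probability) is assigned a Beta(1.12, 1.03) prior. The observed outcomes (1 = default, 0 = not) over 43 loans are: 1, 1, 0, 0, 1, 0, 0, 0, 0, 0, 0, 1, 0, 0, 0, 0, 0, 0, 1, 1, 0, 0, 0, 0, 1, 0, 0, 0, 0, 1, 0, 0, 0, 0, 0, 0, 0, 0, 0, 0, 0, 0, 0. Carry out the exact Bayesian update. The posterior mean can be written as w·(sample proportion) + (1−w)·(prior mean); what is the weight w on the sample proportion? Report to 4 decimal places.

0.9524

The Beta prior is conjugate to a Binomial/Bernoulli likelihood; the update adds successes to α and failures to β.
Posterior mean = (α₀+k)/(α₀+β₀+n) = [n/(α₀+β₀+n)]·(k/n) + [(α₀+β₀)/(α₀+β₀+n)]·α₀/(α₀+β₀), so only n and the prior enter the weight.
The weight on the data is w = n/(α₀+β₀+n) = 43/(1.12+1.03+43) = 43/45.15 = 0.9524.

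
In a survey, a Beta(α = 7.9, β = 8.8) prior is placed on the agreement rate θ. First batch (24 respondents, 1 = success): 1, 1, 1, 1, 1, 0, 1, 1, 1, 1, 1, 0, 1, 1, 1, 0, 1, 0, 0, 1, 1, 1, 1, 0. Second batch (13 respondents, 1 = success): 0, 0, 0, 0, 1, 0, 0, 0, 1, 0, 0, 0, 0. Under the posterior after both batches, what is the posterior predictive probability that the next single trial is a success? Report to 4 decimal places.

0.5196

The Beta prior is conjugate to a Binomial/Bernoulli likelihood; the update adds successes to α and failures to β.
After batch 1: Beta(7.9+18, 8.8+6) = Beta(25.9, 14.8).
After batch 2: Beta(25.9+2, 14.8+11) = Beta(27.9, 25.8).
For a single future Bernoulli trial, P(success | data) = α/(α+β) = 0.5196.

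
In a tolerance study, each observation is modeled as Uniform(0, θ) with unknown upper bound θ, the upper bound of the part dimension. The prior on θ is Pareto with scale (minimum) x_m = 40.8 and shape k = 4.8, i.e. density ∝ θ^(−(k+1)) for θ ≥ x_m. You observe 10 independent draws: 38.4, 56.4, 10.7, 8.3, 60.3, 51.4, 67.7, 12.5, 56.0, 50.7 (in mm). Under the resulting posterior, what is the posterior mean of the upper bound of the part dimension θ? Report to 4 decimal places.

A Pareto(scale x_m, shape k) prior on the upper bound θ of Uniform(0, θ) is conjugate: posterior is Pareto(max(x_m, max xᵢ), k + n).
Sample maximum = 67.7; prior scale x_m = 40.8 → posterior scale = max = 67.7.
Posterior shape = 4.8 + 10 = 14.8.
E[θ|data] = k·x_m/(k−1) = 14.8·67.7/13.8 = 72.6058.

72.6058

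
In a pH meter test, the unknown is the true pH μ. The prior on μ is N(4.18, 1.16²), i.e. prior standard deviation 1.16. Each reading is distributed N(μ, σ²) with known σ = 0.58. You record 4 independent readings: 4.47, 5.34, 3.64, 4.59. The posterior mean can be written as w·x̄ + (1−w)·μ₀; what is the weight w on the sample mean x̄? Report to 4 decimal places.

For Normal data with known variance σ², a Normal(μ₀, σ₀²) prior on μ is conjugate. Posterior precision = 1/σ₀² + n/σ²; posterior mean is the precision-weighted average of μ₀ and x̄.
σ₀² = 1.16² = 1.3456, σ² = 0.58² = 0.3364. Prior precision 1/σ₀² = 1/1.3456; data precision n/σ² = 4/0.3364.
w = (n/σ²)/(1/σ₀² + n/σ²) = n·σ₀²/(σ² + n·σ₀²) = 4·1.3456/(0.3364 + 4·1.3456) = 5.3824/5.7188 = 0.9412.

0.9412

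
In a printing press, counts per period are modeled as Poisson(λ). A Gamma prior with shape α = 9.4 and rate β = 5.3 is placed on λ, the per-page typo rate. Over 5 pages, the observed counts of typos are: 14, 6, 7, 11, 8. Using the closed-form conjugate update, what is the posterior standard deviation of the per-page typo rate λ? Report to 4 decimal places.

0.7226

With a Gamma(shape α, rate β) prior, the Poisson likelihood is conjugate: the posterior is Gamma(α + ΣXᵢ, β + n).
Sum of counts S = 46 over n = 5 pages.
Posterior: Gamma(α+S, β+n) = Gamma(9.4+46, 5.3+5) = Gamma(55.4, 10.3).
SD = √α/β = √55.4/10.3 = 0.7226.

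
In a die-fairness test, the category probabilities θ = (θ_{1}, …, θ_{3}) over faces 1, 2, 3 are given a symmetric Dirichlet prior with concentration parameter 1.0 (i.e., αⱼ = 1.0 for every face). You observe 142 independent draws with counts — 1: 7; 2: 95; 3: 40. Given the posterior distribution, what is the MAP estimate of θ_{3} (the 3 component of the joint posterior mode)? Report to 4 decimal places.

0.2817

The Dirichlet prior is conjugate to the Multinomial likelihood: each posterior αⱼ = prior αⱼ + observed count nⱼ.
Posterior concentration: (8.0, 96.0, 41.0), total = 145.0.
Joint mode component: (α_{3}−1)/(Σα−K) = 40.0/142.0 = 0.2817.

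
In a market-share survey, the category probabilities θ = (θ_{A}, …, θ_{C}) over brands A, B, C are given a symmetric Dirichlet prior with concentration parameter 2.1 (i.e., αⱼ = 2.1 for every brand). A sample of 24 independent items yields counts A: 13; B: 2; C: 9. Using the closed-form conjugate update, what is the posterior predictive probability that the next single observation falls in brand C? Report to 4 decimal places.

The Dirichlet prior is conjugate to the Multinomial likelihood: each posterior αⱼ = prior αⱼ + observed count nⱼ.
Posterior concentration: (15.1, 4.1, 11.1), total = 30.3.
P(next = C | data) = α_{C}/Σα = 0.3663.

0.3663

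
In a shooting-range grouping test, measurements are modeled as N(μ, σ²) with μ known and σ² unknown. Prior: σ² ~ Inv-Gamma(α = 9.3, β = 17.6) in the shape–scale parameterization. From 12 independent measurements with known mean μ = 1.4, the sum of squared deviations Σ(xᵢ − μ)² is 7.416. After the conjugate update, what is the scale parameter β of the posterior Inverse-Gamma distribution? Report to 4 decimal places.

With known mean μ and an Inverse-Gamma(α, β) prior on σ², the Normal likelihood is conjugate: posterior is Inv-Gamma(α + n/2, β + Σ(xᵢ−μ)²/2).
Posterior: Inv-Gamma(9.3 + 12/2, 17.6 + 7.416/2) = Inv-Gamma(15.30, 21.3080).
Posterior β = 21.3080.

21.3080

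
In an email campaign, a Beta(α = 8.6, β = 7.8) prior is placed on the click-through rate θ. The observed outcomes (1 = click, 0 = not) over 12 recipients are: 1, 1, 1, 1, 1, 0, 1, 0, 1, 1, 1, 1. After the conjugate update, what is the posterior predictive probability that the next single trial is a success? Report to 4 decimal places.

The Beta prior is conjugate to a Binomial/Bernoulli likelihood; the update adds successes to α and failures to β.
Posterior: Beta(α+k, β+n−k) = Beta(8.6+10, 7.8+2) = Beta(18.6, 9.8).
For a single future Bernoulli trial, P(success | data) = α/(α+β) = 0.6549.

0.6549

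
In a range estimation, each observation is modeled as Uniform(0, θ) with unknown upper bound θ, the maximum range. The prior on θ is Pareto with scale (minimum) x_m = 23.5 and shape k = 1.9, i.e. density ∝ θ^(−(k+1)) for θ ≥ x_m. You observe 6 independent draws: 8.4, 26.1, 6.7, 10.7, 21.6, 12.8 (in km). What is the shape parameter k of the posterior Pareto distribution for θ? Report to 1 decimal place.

7.9

A Pareto(scale x_m, shape k) prior on the upper bound θ of Uniform(0, θ) is conjugate: posterior is Pareto(max(x_m, max xᵢ), k + n).
Sample maximum = 26.1; prior scale x_m = 23.5 → posterior scale = max = 26.1.
Posterior shape = 1.9 + 6 = 7.9.
Posterior shape k = 7.9.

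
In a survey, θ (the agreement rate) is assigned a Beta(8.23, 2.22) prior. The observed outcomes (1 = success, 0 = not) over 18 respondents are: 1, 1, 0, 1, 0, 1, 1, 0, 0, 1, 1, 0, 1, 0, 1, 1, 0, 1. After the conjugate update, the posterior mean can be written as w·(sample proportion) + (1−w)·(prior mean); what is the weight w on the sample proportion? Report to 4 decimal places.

The Beta prior is conjugate to a Binomial/Bernoulli likelihood; the update adds successes to α and failures to β.
Posterior mean = (α₀+k)/(α₀+β₀+n) = [n/(α₀+β₀+n)]·(k/n) + [(α₀+β₀)/(α₀+β₀+n)]·α₀/(α₀+β₀), so only n and the prior enter the weight.
The weight on the data is w = n/(α₀+β₀+n) = 18/(8.23+2.22+18) = 18/28.45 = 0.6327.

0.6327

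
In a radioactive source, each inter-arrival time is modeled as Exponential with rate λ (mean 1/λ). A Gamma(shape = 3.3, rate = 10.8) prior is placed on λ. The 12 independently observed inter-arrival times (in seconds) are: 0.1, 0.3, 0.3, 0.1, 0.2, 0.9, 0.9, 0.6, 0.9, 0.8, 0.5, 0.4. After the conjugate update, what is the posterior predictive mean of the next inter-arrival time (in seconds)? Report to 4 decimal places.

1.1748

With a Gamma(shape α, rate β) prior on the exponential rate λ, the posterior after n observations with total T = Σxᵢ is Gamma(α+n, β+T).
Sum of observations T = 6.0 seconds; n = 12.
Posterior: Gamma(3.3+12, 10.8+6.0) = Gamma(15.3, 16.8).
The predictive distribution for the next observation is Lomax; its mean is β/(α−1) = 16.8/14.3 = 1.1748.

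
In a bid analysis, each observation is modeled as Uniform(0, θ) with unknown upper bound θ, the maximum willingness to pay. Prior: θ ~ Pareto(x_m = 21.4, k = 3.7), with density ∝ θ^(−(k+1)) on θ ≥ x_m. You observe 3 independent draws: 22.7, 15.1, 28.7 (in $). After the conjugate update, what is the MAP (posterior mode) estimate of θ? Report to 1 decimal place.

A Pareto(scale x_m, shape k) prior on the upper bound θ of Uniform(0, θ) is conjugate: posterior is Pareto(max(x_m, max xᵢ), k + n).
Sample maximum = 28.7; prior scale x_m = 21.4 → posterior scale = max = 28.7.
Posterior shape = 3.7 + 3 = 6.7.
The Pareto density is decreasing on [x_m, ∞), so the mode is x_m = 28.7.

28.7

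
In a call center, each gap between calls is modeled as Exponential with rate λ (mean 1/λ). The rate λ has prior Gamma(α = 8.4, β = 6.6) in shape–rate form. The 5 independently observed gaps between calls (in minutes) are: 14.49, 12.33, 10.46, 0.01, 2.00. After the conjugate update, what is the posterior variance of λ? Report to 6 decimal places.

With a Gamma(shape α, rate β) prior on the exponential rate λ, the posterior after n observations with total T = Σxᵢ is Gamma(α+n, β+T).
Sum of observations T = 39.29 minutes; n = 5.
Posterior: Gamma(8.4+5, 6.6+39.29) = Gamma(13.4, 45.89).
Var = α/β² = 0.006363.

0.006363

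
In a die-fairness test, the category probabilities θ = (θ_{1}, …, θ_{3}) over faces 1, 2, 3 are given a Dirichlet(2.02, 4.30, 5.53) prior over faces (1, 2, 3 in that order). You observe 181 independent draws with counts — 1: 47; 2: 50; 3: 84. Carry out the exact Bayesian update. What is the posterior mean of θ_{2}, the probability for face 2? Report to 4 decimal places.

The Dirichlet prior is conjugate to the Multinomial likelihood: each posterior αⱼ = prior αⱼ + observed count nⱼ.
Posterior concentration: (49.02, 54.30, 89.53), total = 192.85.
E[θ_{2}|data] = α_{2}/Σα = 54.30/192.85 = 0.2816.

0.2816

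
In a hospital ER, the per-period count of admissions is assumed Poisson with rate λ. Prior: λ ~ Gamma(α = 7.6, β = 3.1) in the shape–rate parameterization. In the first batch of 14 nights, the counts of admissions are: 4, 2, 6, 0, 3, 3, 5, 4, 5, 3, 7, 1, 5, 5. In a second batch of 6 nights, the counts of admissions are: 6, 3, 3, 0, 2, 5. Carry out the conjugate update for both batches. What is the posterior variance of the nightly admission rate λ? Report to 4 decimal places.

0.1492

With a Gamma(shape α, rate β) prior, the Poisson likelihood is conjugate: the posterior is Gamma(α + ΣXᵢ, β + n).
Batch 1: sum of counts S = 53 over n = 14 nights.
After batch 1: Gamma(α+S, β+n) = Gamma(7.6+53, 3.1+14) = Gamma(60.6, 17.1).
Batch 2: sum of counts S = 19 over n = 6 nights.
After batch 2: Gamma(α+S, β+n) = Gamma(60.6+19, 17.1+6) = Gamma(79.6, 23.1).
Var = α/β² = 79.6/23.1² = 0.1492.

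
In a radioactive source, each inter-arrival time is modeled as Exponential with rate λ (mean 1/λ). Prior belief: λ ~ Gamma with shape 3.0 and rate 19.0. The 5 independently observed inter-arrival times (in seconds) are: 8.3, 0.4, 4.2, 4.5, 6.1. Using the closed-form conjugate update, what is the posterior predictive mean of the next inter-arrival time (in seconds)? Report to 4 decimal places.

With a Gamma(shape α, rate β) prior on the exponential rate λ, the posterior after n observations with total T = Σxᵢ is Gamma(α+n, β+T).
Sum of observations T = 23.5 seconds; n = 5.
Posterior: Gamma(3.0+5, 19.0+23.5) = Gamma(8.0, 42.5).
The predictive distribution for the next observation is Lomax; its mean is β/(α−1) = 42.5/7.0 = 6.0714.

6.0714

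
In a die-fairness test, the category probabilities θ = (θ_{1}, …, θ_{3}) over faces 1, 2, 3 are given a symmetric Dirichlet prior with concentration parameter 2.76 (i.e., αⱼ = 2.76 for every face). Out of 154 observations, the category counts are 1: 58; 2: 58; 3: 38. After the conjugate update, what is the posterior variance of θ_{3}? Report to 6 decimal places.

The Dirichlet prior is conjugate to the Multinomial likelihood: each posterior αⱼ = prior αⱼ + observed count nⱼ.
Posterior concentration: (60.76, 60.76, 40.76), total = 162.28.
Var[θ_j] = α_j(Σα−α_j)/((Σα)²(Σα+1)) = 40.76·121.52/(162.28²·163.28) = 0.001152.

0.001152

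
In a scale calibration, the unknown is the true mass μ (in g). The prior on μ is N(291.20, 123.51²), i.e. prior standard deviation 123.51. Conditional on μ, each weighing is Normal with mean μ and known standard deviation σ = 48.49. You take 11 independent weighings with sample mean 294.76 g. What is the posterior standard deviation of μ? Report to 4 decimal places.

For Normal data with known variance σ², a Normal(μ₀, σ₀²) prior on μ is conjugate. Posterior precision = 1/σ₀² + n/σ²; posterior mean is the precision-weighted average of μ₀ and x̄.
σ₀² = 123.51² = 15254.7201, σ² = 48.49² = 2351.2801; σ² + n·σ₀² = 2351.2801 + 11·15254.7201 = 170153.2012.
Posterior precision = 1/σ₀² + n/σ² = 1/15254.7201 + 11/2351.2801 = (σ² + n·σ₀²)/(σ₀²σ²) = 170153.2012/(15254.7201·2351.2801); posterior variance σₙ² = σ₀²σ²/(σ² + n·σ₀²) = 15254.7201·2351.2801/170153.2012 = 210.798971.
Posterior SD = √σₙ² = √(15254.7201·2351.2801/170153.2012) = 14.5189.

14.5189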